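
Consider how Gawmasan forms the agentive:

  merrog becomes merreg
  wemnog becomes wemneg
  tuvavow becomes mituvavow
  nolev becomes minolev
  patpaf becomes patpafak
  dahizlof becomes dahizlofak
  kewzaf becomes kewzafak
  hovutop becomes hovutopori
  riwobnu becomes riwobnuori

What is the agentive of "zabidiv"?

merrog and tuvavow both have last vowel 'o' yet inflect differently (merreg, mituvavow), so the last vowel is not what conditions the rule; the final letter is.
"zabidiv" ends in -v. The one such stem in the data (nolev → minolev) adds the prefix mi-, so the same rule applies.
So zabidiv → mizabidiv.

mizabidiv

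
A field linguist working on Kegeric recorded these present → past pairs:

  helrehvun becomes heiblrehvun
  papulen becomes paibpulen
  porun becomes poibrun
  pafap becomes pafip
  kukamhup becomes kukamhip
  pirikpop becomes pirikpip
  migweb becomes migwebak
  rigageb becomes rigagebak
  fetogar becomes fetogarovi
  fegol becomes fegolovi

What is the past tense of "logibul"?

logibulovi

"logibul" ends in -l. The one such stem in the data (fegol → fegolovi) adds -ovi, so the same rule applies.
The other patterns: stems ending in -n insert -ib- after the first vowel; stems ending in -p change the last vowel to 'i'; stems ending in -b add -ak.
So logibul → logibulovi.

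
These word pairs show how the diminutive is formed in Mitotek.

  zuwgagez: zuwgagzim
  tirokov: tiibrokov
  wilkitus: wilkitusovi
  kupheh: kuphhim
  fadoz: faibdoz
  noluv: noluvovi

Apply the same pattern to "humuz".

noluv and tirokov both end in -v yet inflect differently (noluvovi, tiibrokov), so the final letter is not what conditions the rule; the last vowel is.
"humuz" has last vowel 'u'. The stems whose last vowel is 'u' (noluv → noluvovi, wilkitus → wilkitusovi) add -ovi.
The other patterns: stems whose last vowel is 'o' insert -ib- after the first vowel; stems whose last vowel is 'e' delete the last vowel and add -im.
So humuz → humuzovi.

humuzovi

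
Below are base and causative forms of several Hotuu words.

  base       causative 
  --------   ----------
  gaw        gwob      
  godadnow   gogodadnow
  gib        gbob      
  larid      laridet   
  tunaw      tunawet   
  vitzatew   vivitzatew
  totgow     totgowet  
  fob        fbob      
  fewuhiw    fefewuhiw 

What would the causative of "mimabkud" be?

"mimabkud" has 3 vowels. The stems with 3 vowels (vitzatew → vivitzatew, godadnow → gogodadnow, fewuhiw → fefewuhiw) repeat the first consonant+vowel as a prefix.
The other patterns: stems with 1 vowel delete the last vowel and add -ob; stems with 2 vowels add -et.
So mimabkud → mimimabkud.

mimimabkud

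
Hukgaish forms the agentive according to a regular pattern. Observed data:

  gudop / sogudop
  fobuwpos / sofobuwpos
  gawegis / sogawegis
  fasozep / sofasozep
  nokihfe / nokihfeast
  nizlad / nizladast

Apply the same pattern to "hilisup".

fasozep and nokihfe both have last vowel 'e' yet inflect differently (sofasozep, nokihfeast), so the last vowel is not what conditions the rule; the final letter is.
"hilisup" ends in -p. The stems ending in -p (gudop → sogudop, fasozep → sofasozep) add the prefix so-.
The other pattern: stems ending in -d or -e add -ast.
So hilisup → sohilisup.

sohilisup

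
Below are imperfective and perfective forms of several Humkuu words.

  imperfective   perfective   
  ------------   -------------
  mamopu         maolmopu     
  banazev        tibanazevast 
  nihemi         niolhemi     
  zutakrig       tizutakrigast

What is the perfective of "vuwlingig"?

zutakrig and nihemi both have last vowel 'i' yet inflect differently (tizutakrigast, niolhemi), so the last vowel is not what conditions the rule; whether the stem ends in a vowel or a consonant is.
"vuwlingig" ends in a consonant. The stems ending in a consonant (banazev → tibanazevast, zutakrig → tizutakrigast) add ti- … -ast around the stem.
So vuwlingig → tivuwlingigast.

tivuwlingigast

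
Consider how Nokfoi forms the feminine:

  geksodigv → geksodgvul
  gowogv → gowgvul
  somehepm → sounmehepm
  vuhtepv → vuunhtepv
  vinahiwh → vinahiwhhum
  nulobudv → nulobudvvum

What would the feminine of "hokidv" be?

hokidvvum

geksodigv and vuhtepv both end in -v yet inflect differently (geksodgvul, vuunhtepv), so the final letter is not what conditions the rule; the second-to-last letter is.
"hokidv" has second-to-last letter 'd'. The one such stem in the data (nulobudv → nulobudvvum) doubles the final consonant and adds -um (as does vinahiwh), so the same rule applies.
The other patterns: stems whose second-to-last letter is 'g' delete the last vowel and add -ul; stems whose second-to-last letter is 'p' insert -un- after the first vowel.
So hokidv → hokidvvum.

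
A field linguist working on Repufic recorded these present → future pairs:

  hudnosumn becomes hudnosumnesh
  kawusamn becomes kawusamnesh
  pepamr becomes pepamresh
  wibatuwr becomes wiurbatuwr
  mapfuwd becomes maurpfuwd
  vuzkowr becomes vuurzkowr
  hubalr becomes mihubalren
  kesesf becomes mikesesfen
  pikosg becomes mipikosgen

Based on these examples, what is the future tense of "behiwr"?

pepamr and wibatuwr both end in -r yet inflect differently (pepamresh, wiurbatuwr), so the final letter is not what conditions the rule; the second-to-last letter is.
"behiwr" has second-to-last letter 'w'. The stems whose second-to-last letter is 'w' (wibatuwr → wiurbatuwr, mapfuwd → maurpfuwd, vuzkowr → vuurzkowr) insert -ur- after the first vowel.
The other patterns: stems whose second-to-last letter is 'm' add -esh; stems whose second-to-last letter is 'l' or 's' add mi- … -en around the stem.
So behiwr → beurhiwr.

beurhiwr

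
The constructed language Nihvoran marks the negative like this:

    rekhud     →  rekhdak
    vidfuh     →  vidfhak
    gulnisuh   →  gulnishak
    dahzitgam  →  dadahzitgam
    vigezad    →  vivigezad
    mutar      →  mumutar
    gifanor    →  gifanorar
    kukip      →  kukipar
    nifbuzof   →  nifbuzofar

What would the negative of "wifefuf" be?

rekhud and vigezad both end in -d yet inflect differently (rekhdak, vivigezad), so the final letter is not what conditions the rule; the last vowel is.
"wifefuf" has last vowel 'u'. The stems whose last vowel is 'u' (rekhud → rekhdak, vidfuh → vidfhak, gulnisuh → gulnishak) delete the last vowel and add -ak.
The other patterns: stems whose last vowel is 'a' repeat the first consonant+vowel as a prefix; stems whose last vowel is 'i' or 'o' add -ar.
So wifefuf → wifeffak.

wifeffak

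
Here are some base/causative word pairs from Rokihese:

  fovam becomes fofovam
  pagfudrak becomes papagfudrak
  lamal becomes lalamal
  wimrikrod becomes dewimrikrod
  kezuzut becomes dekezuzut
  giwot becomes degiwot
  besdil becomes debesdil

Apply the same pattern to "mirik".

"mirik" has last vowel 'i'. The one such stem in the data (besdil → debesdil) adds the prefix de-, so the same rule applies.
So mirik → demirik.

demirik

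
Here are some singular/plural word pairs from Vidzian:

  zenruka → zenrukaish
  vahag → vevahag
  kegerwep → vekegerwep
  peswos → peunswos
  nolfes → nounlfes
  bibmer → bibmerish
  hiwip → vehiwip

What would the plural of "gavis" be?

gaunvis

"gavis" ends in -s. The stems ending in -s (peswos → peunswos, nolfes → nounlfes) insert -un- after the first vowel.
So gavis → gaunvis.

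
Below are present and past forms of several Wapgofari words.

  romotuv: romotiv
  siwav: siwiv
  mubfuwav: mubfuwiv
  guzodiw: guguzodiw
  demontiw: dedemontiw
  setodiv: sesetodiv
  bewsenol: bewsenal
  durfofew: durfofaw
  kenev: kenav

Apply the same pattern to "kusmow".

kusmaw

"kusmow" has last vowel 'o'. The one such stem in the data (bewsenol → bewsenal) changes the last vowel to 'a' (as do durfofew, kenev), so the same rule applies.
So kusmow → kusmaw.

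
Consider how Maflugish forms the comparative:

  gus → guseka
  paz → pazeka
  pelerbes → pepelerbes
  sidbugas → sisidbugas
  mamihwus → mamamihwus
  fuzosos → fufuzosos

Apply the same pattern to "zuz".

zuzeka

gus and pelerbes both end in -s yet inflect differently (guseka, pepelerbes), so the final letter is not what conditions the rule; the number of vowels is.
"zuz" has 1 vowel. The stems with 1 vowel (gus → guseka, paz → pazeka) add -eka.
The other pattern: stems with 3 vowels repeat the first consonant+vowel as a prefix.
So zuz → zuzeka.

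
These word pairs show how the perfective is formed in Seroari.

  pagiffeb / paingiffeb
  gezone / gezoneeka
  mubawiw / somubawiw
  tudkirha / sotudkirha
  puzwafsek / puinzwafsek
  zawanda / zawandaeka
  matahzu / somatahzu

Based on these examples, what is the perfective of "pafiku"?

painfiku

tudkirha and zawanda both end in -a yet inflect differently (sotudkirha, zawandaeka), so the final letter is not what conditions the rule; the first letter is.
"pafiku" begins with p-. The stems beginning with p- (puzwafsek → puinzwafsek, pagiffeb → paingiffeb) insert -in- after the first vowel.
So pafiku → painfiku.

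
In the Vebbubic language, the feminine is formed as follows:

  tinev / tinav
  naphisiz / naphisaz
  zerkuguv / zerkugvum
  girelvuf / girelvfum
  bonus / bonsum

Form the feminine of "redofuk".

zerkuguv and tinev both end in -v yet inflect differently (zerkugvum, tinav), so the final letter is not what conditions the rule; the last vowel is.
"redofuk" has last vowel 'u'. The stems whose last vowel is 'u' (bonus → bonsum, zerkuguv → zerkugvum, girelvuf → girelvfum) delete the last vowel and add -um.
So redofuk → redofkum.

redofkum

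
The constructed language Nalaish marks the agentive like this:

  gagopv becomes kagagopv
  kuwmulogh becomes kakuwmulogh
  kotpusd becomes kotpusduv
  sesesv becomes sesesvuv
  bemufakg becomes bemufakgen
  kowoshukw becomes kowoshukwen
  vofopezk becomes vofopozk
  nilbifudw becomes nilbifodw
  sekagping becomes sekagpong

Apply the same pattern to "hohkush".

hohkushuv

"hohkush" has second-to-last letter 's'. The stems whose second-to-last letter is 's' (kotpusd → kotpusduv, sesesv → sesesvuv) add -uv.
So hohkush → hohkushuv.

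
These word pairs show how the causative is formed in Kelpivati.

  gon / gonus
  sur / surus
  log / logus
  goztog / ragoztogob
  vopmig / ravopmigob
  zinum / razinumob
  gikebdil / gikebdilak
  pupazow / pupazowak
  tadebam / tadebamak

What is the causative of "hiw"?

log and goztog both end in -g yet inflect differently (logus, ragoztogob), so the final letter is not what conditions the rule; the number of vowels is.
"hiw" has 1 vowel. The stems with 1 vowel (gon → gonus, sur → surus, log → logus) add -us.
The other patterns: stems with 2 vowels add ra- … -ob around the stem; stems with 3 vowels add -ak.
So hiw → hiwus.

hiwus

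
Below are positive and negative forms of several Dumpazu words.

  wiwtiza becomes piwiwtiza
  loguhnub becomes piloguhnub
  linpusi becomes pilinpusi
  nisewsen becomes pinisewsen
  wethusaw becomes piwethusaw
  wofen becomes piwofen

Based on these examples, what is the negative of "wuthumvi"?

Every pair shown (wiwtiza → piwiwtiza, loguhnub → piloguhnub, linpusi → pilinpusi, …) follows the same rule: add the prefix pi-.
So wuthumvi → piwuthumvi.

piwuthumvi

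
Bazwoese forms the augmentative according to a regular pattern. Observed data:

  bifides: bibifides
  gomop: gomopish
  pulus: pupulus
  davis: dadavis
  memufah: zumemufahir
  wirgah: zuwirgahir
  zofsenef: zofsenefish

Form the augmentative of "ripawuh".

bifides and zofsenef both have last vowel 'e' yet inflect differently (bibifides, zofsenefish), so the last vowel is not what conditions the rule; the final letter is.
"ripawuh" ends in -h. The stems ending in -h (memufah → zumemufahir, wirgah → zuwirgahir) add zu- … -ir around the stem.
The other patterns: stems ending in -s repeat the first consonant+vowel as a prefix; stems ending in -f or -p add -ish.
So ripawuh → zuripawuhir.

zuripawuhir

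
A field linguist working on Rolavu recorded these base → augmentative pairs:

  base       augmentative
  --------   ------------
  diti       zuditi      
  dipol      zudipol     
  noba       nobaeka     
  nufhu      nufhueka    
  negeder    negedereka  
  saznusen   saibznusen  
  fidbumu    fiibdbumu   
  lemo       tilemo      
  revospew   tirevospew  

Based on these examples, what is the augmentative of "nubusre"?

nufhu and fidbumu both end in -u yet inflect differently (nufhueka, fiibdbumu), so the final letter is not what conditions the rule; the first letter is.
"nubusre" begins with n-. The stems beginning with n- (noba → nobaeka, nufhu → nufhueka, negeder → negedereka) add -eka.
The other patterns: stems beginning with d- add the prefix zu-; stems beginning with f- or s- insert -ib- after the first vowel; stems beginning with l- or r- add the prefix ti-.
So nubusre → nubusreeka.

nubusreeka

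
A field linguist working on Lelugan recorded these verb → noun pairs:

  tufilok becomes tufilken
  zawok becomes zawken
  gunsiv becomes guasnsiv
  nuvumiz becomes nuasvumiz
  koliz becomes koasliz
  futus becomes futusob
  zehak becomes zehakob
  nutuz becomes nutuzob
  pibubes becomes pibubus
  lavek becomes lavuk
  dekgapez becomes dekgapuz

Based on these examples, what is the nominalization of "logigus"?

"logigus" has last vowel 'u'. The stems whose last vowel is 'u' (futus → futusob, nutuz → nutuzob) add -ob.
So logigus → logigusob.

logigusob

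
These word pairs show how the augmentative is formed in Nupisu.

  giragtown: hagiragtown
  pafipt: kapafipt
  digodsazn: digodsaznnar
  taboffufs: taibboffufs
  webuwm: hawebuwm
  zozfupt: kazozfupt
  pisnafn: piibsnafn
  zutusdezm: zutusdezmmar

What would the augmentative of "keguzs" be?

keguzssar

digodsazn and giragtown both end in -n yet inflect differently (digodsaznnar, hagiragtown), so the final letter is not what conditions the rule; the second-to-last letter is.
"keguzs" has second-to-last letter 'z'. The stems whose second-to-last letter is 'z' (zutusdezm → zutusdezmmar, digodsazn → digodsaznnar) double the final consonant and add -ar.
The other patterns: stems whose second-to-last letter is 'p' add the prefix ka-; stems whose second-to-last letter is 'w' add the prefix ha-; stems whose second-to-last letter is 'f' insert -ib- after the first vowel.
So keguzs → keguzssar.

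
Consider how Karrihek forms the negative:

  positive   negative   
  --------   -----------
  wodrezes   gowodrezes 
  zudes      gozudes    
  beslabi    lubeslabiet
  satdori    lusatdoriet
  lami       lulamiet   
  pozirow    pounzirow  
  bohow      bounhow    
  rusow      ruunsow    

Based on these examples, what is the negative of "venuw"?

veunnuw

"venuw" ends in -w. The stems ending in -w (pozirow → pounzirow, bohow → bounhow, rusow → ruunsow) insert -un- after the first vowel.
So venuw → veunnuw.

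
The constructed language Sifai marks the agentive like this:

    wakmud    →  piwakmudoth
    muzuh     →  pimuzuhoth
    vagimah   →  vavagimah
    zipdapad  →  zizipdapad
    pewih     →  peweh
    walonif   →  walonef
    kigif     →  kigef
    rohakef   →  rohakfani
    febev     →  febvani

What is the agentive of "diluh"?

muzuh and vagimah both end in -h yet inflect differently (pimuzuhoth, vavagimah), so the final letter is not what conditions the rule; the last vowel is.
"diluh" has last vowel 'u'. The stems whose last vowel is 'u' (wakmud → piwakmudoth, muzuh → pimuzuhoth) add pi- … -oth around the stem.
The other patterns: stems whose last vowel is 'a' repeat the first consonant+vowel as a prefix; stems whose last vowel is 'i' change the last vowel to 'e'; stems whose last vowel is 'e' delete the last vowel and add -ani.
So diluh → pidiluhoth.

pidiluhoth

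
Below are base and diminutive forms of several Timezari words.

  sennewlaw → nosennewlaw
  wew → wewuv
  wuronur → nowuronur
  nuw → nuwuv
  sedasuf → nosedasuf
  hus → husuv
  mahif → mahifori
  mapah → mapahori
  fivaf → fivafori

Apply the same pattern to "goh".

"goh" has 1 vowel. The stems with 1 vowel (nuw → nuwuv, wew → wewuv, hus → husuv) add -uv.
The other patterns: stems with 2 vowels add -ori; stems with 3 vowels add the prefix no-.
So goh → gohuv.

gohuv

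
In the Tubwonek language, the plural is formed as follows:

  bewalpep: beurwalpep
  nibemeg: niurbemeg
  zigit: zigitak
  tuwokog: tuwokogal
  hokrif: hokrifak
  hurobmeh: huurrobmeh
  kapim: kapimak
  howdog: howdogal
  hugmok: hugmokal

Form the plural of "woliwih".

woliwihak

howdog and nibemeg both end in -g yet inflect differently (howdogal, niurbemeg), so the final letter is not what conditions the rule; the last vowel is.
"woliwih" has last vowel 'i'. The stems whose last vowel is 'i' (hokrif → hokrifak, zigit → zigitak, kapim → kapimak) add -ak.
The other patterns: stems whose last vowel is 'o' add -al; stems whose last vowel is 'e' insert -ur- after the first vowel.
So woliwih → woliwihak.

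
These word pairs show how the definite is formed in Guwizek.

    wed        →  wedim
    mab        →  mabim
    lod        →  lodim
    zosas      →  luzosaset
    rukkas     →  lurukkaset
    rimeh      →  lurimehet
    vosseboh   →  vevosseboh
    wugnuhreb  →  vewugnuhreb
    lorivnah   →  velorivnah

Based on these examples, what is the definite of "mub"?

mubim

"mub" has 1 vowel. The stems with 1 vowel (wed → wedim, mab → mabim, lod → lodim) add -im.
So mub → mubim.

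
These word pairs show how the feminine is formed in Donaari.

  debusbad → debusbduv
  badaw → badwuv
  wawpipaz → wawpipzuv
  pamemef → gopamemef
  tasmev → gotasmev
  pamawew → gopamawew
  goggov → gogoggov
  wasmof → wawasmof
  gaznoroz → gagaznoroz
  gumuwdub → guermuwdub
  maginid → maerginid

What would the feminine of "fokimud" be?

foerkimud

"fokimud" has last vowel 'u'. The one such stem in the data (gumuwdub → guermuwdub) inserts -er- after the first vowel (as does maginid), so the same rule applies.
The other patterns: stems whose last vowel is 'a' delete the last vowel and add -uv; stems whose last vowel is 'e' add the prefix go-; stems whose last vowel is 'o' repeat the first consonant+vowel as a prefix.
So fokimud → foerkimud.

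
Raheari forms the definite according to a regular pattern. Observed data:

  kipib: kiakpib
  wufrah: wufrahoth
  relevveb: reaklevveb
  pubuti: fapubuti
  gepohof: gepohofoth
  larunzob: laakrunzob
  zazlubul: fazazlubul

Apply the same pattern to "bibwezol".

pubuti and kipib both have last vowel 'i' yet inflect differently (fapubuti, kiakpib), so the last vowel is not what conditions the rule; the final letter is.
"bibwezol" ends in -l. The one such stem in the data (zazlubul → fazazlubul) adds the prefix fa-, so the same rule applies.
The other patterns: stems ending in -b insert -ak- after the first vowel; stems ending in -f or -h add -oth.
So bibwezol → fabibwezol.

fabibwezol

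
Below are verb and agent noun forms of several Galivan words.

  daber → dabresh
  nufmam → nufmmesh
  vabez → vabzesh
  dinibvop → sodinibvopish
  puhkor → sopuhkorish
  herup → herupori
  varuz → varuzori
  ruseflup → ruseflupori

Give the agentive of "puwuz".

puwuzori

daber and puhkor both end in -r yet inflect differently (dabresh, sopuhkorish), so the final letter is not what conditions the rule; the last vowel is.
"puwuz" has last vowel 'u'. The stems whose last vowel is 'u' (herup → herupori, varuz → varuzori, ruseflup → ruseflupori) add -ori.
So puwuz → puwuzori.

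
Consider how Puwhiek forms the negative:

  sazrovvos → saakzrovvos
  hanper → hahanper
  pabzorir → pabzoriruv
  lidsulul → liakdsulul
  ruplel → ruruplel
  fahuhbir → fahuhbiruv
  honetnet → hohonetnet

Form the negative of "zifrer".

hanper and fahuhbir both end in -r yet inflect differently (hahanper, fahuhbiruv), so the final letter is not what conditions the rule; the last vowel is.
"zifrer" has last vowel 'e'. The stems whose last vowel is 'e' (ruplel → ruruplel, hanper → hahanper, honetnet → hohonetnet) repeat the first consonant+vowel as a prefix.
The other patterns: stems whose last vowel is 'i' add -uv; stems whose last vowel is 'o' or 'u' insert -ak- after the first vowel.
So zifrer → zizifrer.

zizifrer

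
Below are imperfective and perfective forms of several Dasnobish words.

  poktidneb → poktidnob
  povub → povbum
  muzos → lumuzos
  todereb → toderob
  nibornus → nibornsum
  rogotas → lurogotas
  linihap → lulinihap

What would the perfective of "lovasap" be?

lulovasap

"lovasap" has last vowel 'a'. The stems whose last vowel is 'a' (rogotas → lurogotas, linihap → lulinihap) add the prefix lu-.
The other patterns: stems whose last vowel is 'u' delete the last vowel and add -um; stems whose last vowel is 'e' change the last vowel to 'o'.
So lovasap → lulovasap.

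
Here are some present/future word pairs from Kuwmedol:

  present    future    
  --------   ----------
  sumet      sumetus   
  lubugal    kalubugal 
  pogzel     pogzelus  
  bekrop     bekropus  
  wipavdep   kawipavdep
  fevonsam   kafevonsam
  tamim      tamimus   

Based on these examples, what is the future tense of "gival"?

givalus

lubugal and pogzel both end in -l yet inflect differently (kalubugal, pogzelus), so the final letter is not what conditions the rule; the number of vowels is.
"gival" has 2 vowels. The stems with 2 vowels (pogzel → pogzelus, bekrop → bekropus, tamim → tamimus) add -us.
So gival → givalus.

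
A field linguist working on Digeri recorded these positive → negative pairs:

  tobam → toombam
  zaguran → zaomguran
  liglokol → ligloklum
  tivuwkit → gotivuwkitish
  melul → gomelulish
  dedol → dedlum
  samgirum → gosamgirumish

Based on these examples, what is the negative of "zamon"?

"zamon" has last vowel 'o'. The stems whose last vowel is 'o' (dedol → dedlum, liglokol → ligloklum) delete the last vowel and add -um.
The other patterns: stems whose last vowel is 'a' insert -om- after the first vowel; stems whose last vowel is 'i' or 'u' add go- … -ish around the stem.
So zamon → zamnum.

zamnum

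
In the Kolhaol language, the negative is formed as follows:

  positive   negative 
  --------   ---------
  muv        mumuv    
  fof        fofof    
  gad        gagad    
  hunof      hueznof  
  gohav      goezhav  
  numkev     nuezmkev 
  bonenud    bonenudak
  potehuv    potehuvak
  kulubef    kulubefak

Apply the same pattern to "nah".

nanah

"nah" has 1 vowel. The stems with 1 vowel (muv → mumuv, fof → fofof, gad → gagad) repeat the first consonant+vowel as a prefix.
The other patterns: stems with 2 vowels insert -ez- after the first vowel; stems with 3 vowels add -ak.
So nah → nanah.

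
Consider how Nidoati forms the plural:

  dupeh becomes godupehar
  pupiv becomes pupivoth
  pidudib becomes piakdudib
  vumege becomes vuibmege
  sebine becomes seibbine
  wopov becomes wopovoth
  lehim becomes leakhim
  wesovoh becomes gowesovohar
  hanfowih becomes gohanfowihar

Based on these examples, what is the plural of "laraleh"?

"laraleh" ends in -h. The stems ending in -h (wesovoh → gowesovohar, dupeh → godupehar, hanfowih → gohanfowihar) add go- … -ar around the stem.
So laraleh → golaralehar.

golaralehar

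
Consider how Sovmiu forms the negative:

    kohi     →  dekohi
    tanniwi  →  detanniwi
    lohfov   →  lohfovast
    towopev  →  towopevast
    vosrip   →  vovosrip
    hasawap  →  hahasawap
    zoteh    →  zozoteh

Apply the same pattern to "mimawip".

mimimawip

kohi and vosrip both have last vowel 'i' yet inflect differently (dekohi, vovosrip), so the last vowel is not what conditions the rule; the final letter is.
"mimawip" ends in -p. The stems ending in -p (vosrip → vovosrip, hasawap → hahasawap) repeat the first consonant+vowel as a prefix.
The other patterns: stems ending in -i add the prefix de-; stems ending in -v add -ast.
So mimawip → mimimawip.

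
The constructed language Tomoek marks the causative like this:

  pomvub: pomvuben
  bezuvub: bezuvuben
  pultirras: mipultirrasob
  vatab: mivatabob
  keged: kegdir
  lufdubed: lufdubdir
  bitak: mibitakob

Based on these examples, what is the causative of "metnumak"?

"metnumak" has last vowel 'a'. The stems whose last vowel is 'a' (vatab → mivatabob, pultirras → mipultirrasob, bitak → mibitakob) add mi- … -ob around the stem.
The other patterns: stems whose last vowel is 'u' add -en; stems whose last vowel is 'e' delete the last vowel and add -ir.
So metnumak → mimetnumakob.

mimetnumakob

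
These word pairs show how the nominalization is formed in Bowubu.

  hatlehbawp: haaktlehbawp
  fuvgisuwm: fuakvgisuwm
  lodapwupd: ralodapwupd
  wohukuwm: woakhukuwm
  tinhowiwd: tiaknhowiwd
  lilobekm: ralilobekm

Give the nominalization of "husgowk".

huaksgowk

fuvgisuwm and lilobekm both end in -m yet inflect differently (fuakvgisuwm, ralilobekm), so the final letter is not what conditions the rule; the second-to-last letter is.
"husgowk" has second-to-last letter 'w'. The stems whose second-to-last letter is 'w' (fuvgisuwm → fuakvgisuwm, wohukuwm → woakhukuwm, hatlehbawp → haaktlehbawp) insert -ak- after the first vowel.
So husgowk → huaksgowk.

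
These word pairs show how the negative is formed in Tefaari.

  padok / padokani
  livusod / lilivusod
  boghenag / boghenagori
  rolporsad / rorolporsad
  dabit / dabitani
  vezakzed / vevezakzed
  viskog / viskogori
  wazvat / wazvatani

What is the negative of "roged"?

wazvat and rolporsad both have last vowel 'a' yet inflect differently (wazvatani, rorolporsad), so the last vowel is not what conditions the rule; the final letter is.
"roged" ends in -d. The stems ending in -d (vezakzed → vevezakzed, rolporsad → rorolporsad, livusod → lilivusod) repeat the first consonant+vowel as a prefix.
So roged → roroged.

roroged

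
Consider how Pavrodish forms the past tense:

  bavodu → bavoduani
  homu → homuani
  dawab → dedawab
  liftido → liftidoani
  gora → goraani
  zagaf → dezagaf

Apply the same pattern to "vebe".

dawab and gora both have last vowel 'a' yet inflect differently (dedawab, goraani), so the last vowel is not what conditions the rule; whether the stem ends in a vowel or a consonant is.
"vebe" ends in a vowel. The stems ending in a vowel (bavodu → bavoduani, gora → goraani, homu → homuani) add -ani.
The other pattern: stems ending in a consonant add the prefix de-.
So vebe → vebeani.

vebeani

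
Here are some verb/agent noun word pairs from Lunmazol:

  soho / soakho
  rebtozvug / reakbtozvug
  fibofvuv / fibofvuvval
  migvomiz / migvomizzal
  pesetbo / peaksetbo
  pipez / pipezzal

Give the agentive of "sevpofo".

seakvpofo

fibofvuv and rebtozvug both have last vowel 'u' yet inflect differently (fibofvuvval, reakbtozvug), so the last vowel is not what conditions the rule; the final letter is.
"sevpofo" ends in -o. The stems ending in -o (pesetbo → peaksetbo, soho → soakho) insert -ak- after the first vowel.
The other pattern: stems ending in -v or -z double the final consonant and add -al.
So sevpofo → seakvpofo.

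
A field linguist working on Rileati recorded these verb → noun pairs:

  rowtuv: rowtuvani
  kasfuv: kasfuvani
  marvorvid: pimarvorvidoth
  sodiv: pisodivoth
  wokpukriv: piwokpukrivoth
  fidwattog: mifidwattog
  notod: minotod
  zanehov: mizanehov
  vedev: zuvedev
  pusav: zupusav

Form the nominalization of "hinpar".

zuhinpar

rowtuv and sodiv both end in -v yet inflect differently (rowtuvani, pisodivoth), so the final letter is not what conditions the rule; the last vowel is.
"hinpar" has last vowel 'a'. The one such stem in the data (pusav → zupusav) adds the prefix zu-, so the same rule applies.
So hinpar → zuhinpar.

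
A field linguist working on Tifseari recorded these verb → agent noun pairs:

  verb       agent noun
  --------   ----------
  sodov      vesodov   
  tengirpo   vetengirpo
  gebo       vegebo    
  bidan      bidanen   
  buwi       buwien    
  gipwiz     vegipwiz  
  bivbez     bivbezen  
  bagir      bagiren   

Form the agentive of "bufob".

bivbez and gipwiz both end in -z yet inflect differently (bivbezen, vegipwiz), so the final letter is not what conditions the rule; the first letter is.
"bufob" begins with b-. The stems beginning with b- (bivbez → bivbezen, bidan → bidanen, buwi → buwien) add -en.
So bufob → bufoben.

bufoben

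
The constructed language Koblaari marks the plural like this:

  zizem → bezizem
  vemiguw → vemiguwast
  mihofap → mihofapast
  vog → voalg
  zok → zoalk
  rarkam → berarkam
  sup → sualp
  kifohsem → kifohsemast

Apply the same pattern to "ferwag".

zizem and kifohsem both end in -m yet inflect differently (bezizem, kifohsemast), so the final letter is not what conditions the rule; the number of vowels is.
"ferwag" has 2 vowels. The stems with 2 vowels (zizem → bezizem, rarkam → berarkam) add the prefix be-.
The other patterns: stems with 1 vowel insert -al- after the first vowel; stems with 3 vowels add -ast.
So ferwag → beferwag.

beferwag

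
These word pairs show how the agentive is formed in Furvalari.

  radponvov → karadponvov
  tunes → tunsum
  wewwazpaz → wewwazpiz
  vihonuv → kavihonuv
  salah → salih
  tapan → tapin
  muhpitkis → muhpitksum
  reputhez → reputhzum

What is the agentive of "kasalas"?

wewwazpaz and reputhez both end in -z yet inflect differently (wewwazpiz, reputhzum), so the final letter is not what conditions the rule; the last vowel is.
"kasalas" has last vowel 'a'. The stems whose last vowel is 'a' (wewwazpaz → wewwazpiz, tapan → tapin, salah → salih) change the last vowel to 'i'.
The other patterns: stems whose last vowel is 'o' or 'u' add the prefix ka-; stems whose last vowel is 'e' or 'i' delete the last vowel and add -um.
So kasalas → kasalis.

kasalis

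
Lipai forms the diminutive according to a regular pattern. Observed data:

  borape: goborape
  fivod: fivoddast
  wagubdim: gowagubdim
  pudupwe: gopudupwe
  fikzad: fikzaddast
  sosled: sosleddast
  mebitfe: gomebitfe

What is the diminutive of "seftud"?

seftuddast

sosled and pudupwe both have last vowel 'e' yet inflect differently (sosleddast, gopudupwe), so the last vowel is not what conditions the rule; the final letter is.
"seftud" ends in -d. The stems ending in -d (sosled → sosleddast, fikzad → fikzaddast, fivod → fivoddast) double the final consonant and add -ast.
The other pattern: stems ending in -e or -m add the prefix go-.
So seftud → seftuddast.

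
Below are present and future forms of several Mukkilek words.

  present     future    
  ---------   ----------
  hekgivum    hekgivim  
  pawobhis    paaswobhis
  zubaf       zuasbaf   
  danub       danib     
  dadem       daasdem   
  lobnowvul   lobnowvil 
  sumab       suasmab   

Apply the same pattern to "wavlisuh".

wavlisih

"wavlisuh" has last vowel 'u'. The stems whose last vowel is 'u' (danub → danib, lobnowvul → lobnowvil, hekgivum → hekgivim) change the last vowel to 'i'.
So wavlisuh → wavlisih.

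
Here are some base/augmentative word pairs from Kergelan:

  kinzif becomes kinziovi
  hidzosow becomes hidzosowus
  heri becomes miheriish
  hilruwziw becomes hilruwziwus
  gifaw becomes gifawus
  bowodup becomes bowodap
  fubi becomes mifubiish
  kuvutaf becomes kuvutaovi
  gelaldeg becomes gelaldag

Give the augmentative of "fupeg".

fupag

heri and hilruwziw both have last vowel 'i' yet inflect differently (miheriish, hilruwziwus), so the last vowel is not what conditions the rule; the final letter is.
"fupeg" ends in -g. The one such stem in the data (gelaldeg → gelaldag) changes the last vowel to 'a' (as does bowodup), so the same rule applies.
So fupeg → fupag.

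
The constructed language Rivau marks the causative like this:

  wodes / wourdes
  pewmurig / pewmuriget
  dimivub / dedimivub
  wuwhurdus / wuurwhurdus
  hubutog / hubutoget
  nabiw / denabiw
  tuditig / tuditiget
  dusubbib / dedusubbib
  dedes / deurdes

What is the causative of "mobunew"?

demobunew

pewmurig and dusubbib both have last vowel 'i' yet inflect differently (pewmuriget, dedusubbib), so the last vowel is not what conditions the rule; the final letter is.
"mobunew" ends in -w. The one such stem in the data (nabiw → denabiw) adds the prefix de-, so the same rule applies.
So mobunew → demobunew.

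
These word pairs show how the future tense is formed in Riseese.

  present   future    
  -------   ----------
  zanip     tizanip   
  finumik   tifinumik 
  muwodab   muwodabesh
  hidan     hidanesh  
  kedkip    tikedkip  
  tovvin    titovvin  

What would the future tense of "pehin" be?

tipehin

tovvin and hidan both end in -n yet inflect differently (titovvin, hidanesh), so the final letter is not what conditions the rule; the last vowel is.
"pehin" has last vowel 'i'. The stems whose last vowel is 'i' (zanip → tizanip, finumik → tifinumik, tovvin → titovvin) add the prefix ti-.
The other pattern: stems whose last vowel is 'a' add -esh.
So pehin → tipehin.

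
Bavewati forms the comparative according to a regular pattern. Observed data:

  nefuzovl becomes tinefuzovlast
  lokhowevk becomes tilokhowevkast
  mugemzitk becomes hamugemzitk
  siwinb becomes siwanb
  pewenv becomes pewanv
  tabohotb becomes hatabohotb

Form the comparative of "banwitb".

lokhowevk and mugemzitk both end in -k yet inflect differently (tilokhowevkast, hamugemzitk), so the final letter is not what conditions the rule; the second-to-last letter is.
"banwitb" has second-to-last letter 't'. The stems whose second-to-last letter is 't' (tabohotb → hatabohotb, mugemzitk → hamugemzitk) add the prefix ha-.
So banwitb → habanwitb.

habanwitb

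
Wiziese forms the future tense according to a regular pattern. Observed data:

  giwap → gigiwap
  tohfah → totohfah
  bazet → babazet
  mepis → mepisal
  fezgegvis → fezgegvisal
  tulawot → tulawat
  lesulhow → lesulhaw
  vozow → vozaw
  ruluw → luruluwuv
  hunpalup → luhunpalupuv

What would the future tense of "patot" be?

patat

"patot" has last vowel 'o'. The stems whose last vowel is 'o' (tulawot → tulawat, lesulhow → lesulhaw, vozow → vozaw) change the last vowel to 'a'.
The other patterns: stems whose last vowel is 'a' or 'e' repeat the first consonant+vowel as a prefix; stems whose last vowel is 'i' add -al; stems whose last vowel is 'u' add lu- … -uv around the stem.
So patot → patat.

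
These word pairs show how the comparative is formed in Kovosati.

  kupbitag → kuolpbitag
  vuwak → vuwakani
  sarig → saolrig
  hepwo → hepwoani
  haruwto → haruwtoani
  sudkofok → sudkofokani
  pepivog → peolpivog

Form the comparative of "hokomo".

hokomoani

pepivog and sudkofok both have last vowel 'o' yet inflect differently (peolpivog, sudkofokani), so the last vowel is not what conditions the rule; the final letter is.
"hokomo" ends in -o. The stems ending in -o (haruwto → haruwtoani, hepwo → hepwoani) add -ani.
The other pattern: stems ending in -g insert -ol- after the first vowel.
So hokomo → hokomoani.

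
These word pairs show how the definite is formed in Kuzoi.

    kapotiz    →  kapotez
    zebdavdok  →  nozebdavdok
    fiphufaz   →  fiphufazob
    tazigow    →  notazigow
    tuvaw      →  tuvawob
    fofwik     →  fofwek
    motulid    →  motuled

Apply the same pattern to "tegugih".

tegugeh

fofwik and zebdavdok both end in -k yet inflect differently (fofwek, nozebdavdok), so the final letter is not what conditions the rule; the last vowel is.
"tegugih" has last vowel 'i'. The stems whose last vowel is 'i' (motulid → motuled, fofwik → fofwek, kapotiz → kapotez) change the last vowel to 'e'.
So tegugih → tegugeh.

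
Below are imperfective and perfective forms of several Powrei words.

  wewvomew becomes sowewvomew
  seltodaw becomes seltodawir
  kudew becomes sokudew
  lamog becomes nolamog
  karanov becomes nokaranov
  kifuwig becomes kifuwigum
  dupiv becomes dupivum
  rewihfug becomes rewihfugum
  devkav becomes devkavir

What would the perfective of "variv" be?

kudew and seltodaw both end in -w yet inflect differently (sokudew, seltodawir), so the final letter is not what conditions the rule; the last vowel is.
"variv" has last vowel 'i'. The stems whose last vowel is 'i' (dupiv → dupivum, kifuwig → kifuwigum) add -um.
The other patterns: stems whose last vowel is 'e' add the prefix so-; stems whose last vowel is 'a' add -ir; stems whose last vowel is 'o' add the prefix no-.
So variv → varivum.

varivum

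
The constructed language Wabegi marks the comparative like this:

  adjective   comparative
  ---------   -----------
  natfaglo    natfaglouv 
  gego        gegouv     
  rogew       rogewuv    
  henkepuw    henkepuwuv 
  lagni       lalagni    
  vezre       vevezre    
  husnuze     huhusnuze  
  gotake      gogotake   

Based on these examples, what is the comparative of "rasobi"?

rarasobi

rogew and vezre both have last vowel 'e' yet inflect differently (rogewuv, vevezre), so the last vowel is not what conditions the rule; the final letter is.
"rasobi" ends in -i. The one such stem in the data (lagni → lalagni) repeats the first consonant+vowel as a prefix (as do vezre, husnuze), so the same rule applies.
So rasobi → rarasobi.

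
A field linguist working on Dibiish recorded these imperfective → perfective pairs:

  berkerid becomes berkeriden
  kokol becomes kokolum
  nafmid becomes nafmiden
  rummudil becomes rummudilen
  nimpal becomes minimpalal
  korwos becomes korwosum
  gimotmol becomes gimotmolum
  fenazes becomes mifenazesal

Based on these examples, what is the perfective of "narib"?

nariben

"narib" has last vowel 'i'. The stems whose last vowel is 'i' (nafmid → nafmiden, berkerid → berkeriden, rummudil → rummudilen) add -en.
So narib → nariben.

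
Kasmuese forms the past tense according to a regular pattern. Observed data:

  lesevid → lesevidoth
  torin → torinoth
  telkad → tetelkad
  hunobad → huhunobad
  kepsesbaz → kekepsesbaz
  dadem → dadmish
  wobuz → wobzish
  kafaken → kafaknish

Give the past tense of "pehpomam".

lesevid and telkad both end in -d yet inflect differently (lesevidoth, tetelkad), so the final letter is not what conditions the rule; the last vowel is.
"pehpomam" has last vowel 'a'. The stems whose last vowel is 'a' (telkad → tetelkad, hunobad → huhunobad, kepsesbaz → kekepsesbaz) repeat the first consonant+vowel as a prefix.
The other patterns: stems whose last vowel is 'i' add -oth; stems whose last vowel is 'e' or 'u' delete the last vowel and add -ish.
So pehpomam → pepehpomam.

pepehpomam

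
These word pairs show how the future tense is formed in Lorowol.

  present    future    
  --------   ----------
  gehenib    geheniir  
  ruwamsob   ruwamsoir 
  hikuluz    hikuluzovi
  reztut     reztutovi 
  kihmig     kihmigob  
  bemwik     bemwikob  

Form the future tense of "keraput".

keraputovi

gehenib and kihmig both have last vowel 'i' yet inflect differently (geheniir, kihmigob), so the last vowel is not what conditions the rule; the final letter is.
"keraput" ends in -t. The one such stem in the data (reztut → reztutovi) adds -ovi, so the same rule applies.
So keraput → keraputovi.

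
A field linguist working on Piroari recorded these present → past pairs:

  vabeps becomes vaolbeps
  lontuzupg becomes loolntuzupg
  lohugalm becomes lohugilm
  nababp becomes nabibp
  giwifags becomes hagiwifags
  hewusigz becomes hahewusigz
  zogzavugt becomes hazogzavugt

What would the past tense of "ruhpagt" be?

haruhpagt

vabeps and giwifags both end in -s yet inflect differently (vaolbeps, hagiwifags), so the final letter is not what conditions the rule; the second-to-last letter is.
"ruhpagt" has second-to-last letter 'g'. The stems whose second-to-last letter is 'g' (giwifags → hagiwifags, hewusigz → hahewusigz, zogzavugt → hazogzavugt) add the prefix ha-.
So ruhpagt → haruhpagt.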